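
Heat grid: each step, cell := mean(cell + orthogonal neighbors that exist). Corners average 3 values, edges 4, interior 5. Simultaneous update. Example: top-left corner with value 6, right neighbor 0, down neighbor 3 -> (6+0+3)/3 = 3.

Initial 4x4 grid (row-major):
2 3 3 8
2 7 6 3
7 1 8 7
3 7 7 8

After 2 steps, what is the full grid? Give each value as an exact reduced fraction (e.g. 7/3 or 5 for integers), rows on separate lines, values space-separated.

After step 1:
  7/3 15/4 5 14/3
  9/2 19/5 27/5 6
  13/4 6 29/5 13/2
  17/3 9/2 15/2 22/3
After step 2:
  127/36 893/240 1129/240 47/9
  833/240 469/100 26/5 677/120
  233/48 467/100 156/25 769/120
  161/36 71/12 377/60 64/9

Answer: 127/36 893/240 1129/240 47/9
833/240 469/100 26/5 677/120
233/48 467/100 156/25 769/120
161/36 71/12 377/60 64/9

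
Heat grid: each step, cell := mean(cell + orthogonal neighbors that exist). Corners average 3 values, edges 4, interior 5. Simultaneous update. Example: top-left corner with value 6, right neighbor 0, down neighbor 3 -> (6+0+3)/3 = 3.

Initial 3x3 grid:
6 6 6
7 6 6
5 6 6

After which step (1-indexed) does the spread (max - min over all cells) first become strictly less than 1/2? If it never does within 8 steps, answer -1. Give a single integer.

Step 1: max=19/3, min=23/4, spread=7/12
Step 2: max=92/15, min=71/12, spread=13/60
  -> spread < 1/2 first at step 2
Step 3: max=827/135, min=28573/4800, spread=7483/43200
Step 4: max=656221/108000, min=258143/43200, spread=21727/216000
Step 5: max=5899711/972000, min=34557319/5760000, spread=10906147/155520000
Step 6: max=706040059/116640000, min=933825287/155520000, spread=36295/746496
Step 7: max=10582115837/1749600000, min=56119437589/9331200000, spread=305773/8957952
Step 8: max=2537032579381/419904000000, min=3369293694383/559872000000, spread=2575951/107495424

Answer: 2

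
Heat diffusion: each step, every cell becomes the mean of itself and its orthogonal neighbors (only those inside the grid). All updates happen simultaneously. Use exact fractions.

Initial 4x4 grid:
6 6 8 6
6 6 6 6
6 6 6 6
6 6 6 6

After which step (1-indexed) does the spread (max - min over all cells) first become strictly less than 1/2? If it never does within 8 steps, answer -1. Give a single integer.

Step 1: max=20/3, min=6, spread=2/3
Step 2: max=391/60, min=6, spread=31/60
Step 3: max=3451/540, min=6, spread=211/540
  -> spread < 1/2 first at step 3
Step 4: max=340843/54000, min=6, spread=16843/54000
Step 5: max=3054643/486000, min=27079/4500, spread=130111/486000
Step 6: max=91122367/14580000, min=1627159/270000, spread=3255781/14580000
Step 7: max=2724753691/437400000, min=1631107/270000, spread=82360351/437400000
Step 8: max=81483316891/13122000000, min=294106441/48600000, spread=2074577821/13122000000

Answer: 3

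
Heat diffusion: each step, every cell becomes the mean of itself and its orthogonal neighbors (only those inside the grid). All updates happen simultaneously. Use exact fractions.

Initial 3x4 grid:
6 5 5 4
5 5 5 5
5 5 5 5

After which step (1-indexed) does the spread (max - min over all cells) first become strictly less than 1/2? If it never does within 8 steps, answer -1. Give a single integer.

Answer: 3

Derivation:
Step 1: max=16/3, min=14/3, spread=2/3
Step 2: max=95/18, min=85/18, spread=5/9
Step 3: max=2233/432, min=2087/432, spread=73/216
  -> spread < 1/2 first at step 3
Step 4: max=133187/25920, min=126013/25920, spread=3587/12960
Step 5: max=1586597/311040, min=1523803/311040, spread=31397/155520
Step 6: max=94866271/18662400, min=91757729/18662400, spread=1554271/9331200
Step 7: max=7566262493/1492992000, min=7363657507/1492992000, spread=101302493/746496000
Step 8: max=90575587739/17915904000, min=88583452261/17915904000, spread=996067739/8957952000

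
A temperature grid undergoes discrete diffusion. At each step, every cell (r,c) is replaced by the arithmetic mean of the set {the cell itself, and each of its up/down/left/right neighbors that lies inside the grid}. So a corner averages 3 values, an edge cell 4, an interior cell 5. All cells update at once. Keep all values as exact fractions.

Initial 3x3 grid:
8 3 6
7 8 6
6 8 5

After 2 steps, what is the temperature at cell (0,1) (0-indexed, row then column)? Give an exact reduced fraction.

Answer: 473/80

Derivation:
Step 1: cell (0,1) = 25/4
Step 2: cell (0,1) = 473/80
Full grid after step 2:
  13/2 473/80 35/6
  533/80 329/50 1439/240
  7 1589/240 58/9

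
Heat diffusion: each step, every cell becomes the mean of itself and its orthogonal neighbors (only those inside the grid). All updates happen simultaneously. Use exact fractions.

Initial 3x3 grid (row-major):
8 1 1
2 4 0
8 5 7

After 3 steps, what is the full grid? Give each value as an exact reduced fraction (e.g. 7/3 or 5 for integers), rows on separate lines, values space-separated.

Answer: 983/270 23849/7200 2687/1080
32299/7200 2647/750 11987/3600
1679/360 5479/1200 56/15

Derivation:
After step 1:
  11/3 7/2 2/3
  11/2 12/5 3
  5 6 4
After step 2:
  38/9 307/120 43/18
  497/120 102/25 151/60
  11/2 87/20 13/3
After step 3:
  983/270 23849/7200 2687/1080
  32299/7200 2647/750 11987/3600
  1679/360 5479/1200 56/15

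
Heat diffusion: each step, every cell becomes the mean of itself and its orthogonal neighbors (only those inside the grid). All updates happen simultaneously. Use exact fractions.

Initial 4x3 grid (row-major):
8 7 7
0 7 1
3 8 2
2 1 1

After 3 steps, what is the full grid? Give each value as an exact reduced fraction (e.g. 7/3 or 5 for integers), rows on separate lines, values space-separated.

Answer: 923/180 25807/4800 607/120
11021/2400 9033/2000 10721/2400
2837/800 2683/750 24233/7200
2129/720 5147/1800 5957/2160

Derivation:
After step 1:
  5 29/4 5
  9/2 23/5 17/4
  13/4 21/5 3
  2 3 4/3
After step 2:
  67/12 437/80 11/2
  347/80 124/25 337/80
  279/80 361/100 767/240
  11/4 79/30 22/9
After step 3:
  923/180 25807/4800 607/120
  11021/2400 9033/2000 10721/2400
  2837/800 2683/750 24233/7200
  2129/720 5147/1800 5957/2160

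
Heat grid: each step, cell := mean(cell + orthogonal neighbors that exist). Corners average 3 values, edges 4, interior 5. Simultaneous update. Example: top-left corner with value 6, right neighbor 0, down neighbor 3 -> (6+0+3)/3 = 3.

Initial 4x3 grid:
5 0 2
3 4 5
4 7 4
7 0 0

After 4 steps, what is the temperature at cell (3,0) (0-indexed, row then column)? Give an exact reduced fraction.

Step 1: cell (3,0) = 11/3
Step 2: cell (3,0) = 149/36
Step 3: cell (3,0) = 8203/2160
Step 4: cell (3,0) = 7718/2025
Full grid after step 4:
  439907/129600 947711/288000 413107/129600
  794347/216000 417769/120000 725597/216000
  822247/216000 219497/60000 726497/216000
  7718/2025 506443/144000 6793/2025

Answer: 7718/2025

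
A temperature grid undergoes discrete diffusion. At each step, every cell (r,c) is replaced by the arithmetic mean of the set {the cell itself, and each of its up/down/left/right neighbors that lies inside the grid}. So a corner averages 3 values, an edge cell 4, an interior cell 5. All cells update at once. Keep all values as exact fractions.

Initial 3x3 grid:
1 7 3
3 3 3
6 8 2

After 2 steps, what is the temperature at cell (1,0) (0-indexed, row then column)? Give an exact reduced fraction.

Answer: 1043/240

Derivation:
Step 1: cell (1,0) = 13/4
Step 2: cell (1,0) = 1043/240
Full grid after step 2:
  125/36 163/40 127/36
  1043/240 381/100 973/240
  41/9 391/80 71/18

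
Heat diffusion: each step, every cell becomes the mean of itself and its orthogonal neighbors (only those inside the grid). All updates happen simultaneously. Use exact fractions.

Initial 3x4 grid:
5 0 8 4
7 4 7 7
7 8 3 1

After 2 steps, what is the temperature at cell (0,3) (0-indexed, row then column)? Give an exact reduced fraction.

Answer: 95/18

Derivation:
Step 1: cell (0,3) = 19/3
Step 2: cell (0,3) = 95/18
Full grid after step 2:
  14/3 91/20 317/60 95/18
  1337/240 53/10 101/20 411/80
  223/36 1367/240 1183/240 79/18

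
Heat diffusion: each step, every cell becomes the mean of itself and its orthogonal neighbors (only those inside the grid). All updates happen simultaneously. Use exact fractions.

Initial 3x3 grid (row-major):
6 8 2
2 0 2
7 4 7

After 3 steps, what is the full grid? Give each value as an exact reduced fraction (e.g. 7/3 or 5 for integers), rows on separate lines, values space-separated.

Answer: 9107/2160 7073/1800 301/80
58859/14400 1959/500 52759/14400
8957/2160 28417/7200 8297/2160

Derivation:
After step 1:
  16/3 4 4
  15/4 16/5 11/4
  13/3 9/2 13/3
After step 2:
  157/36 62/15 43/12
  997/240 91/25 857/240
  151/36 491/120 139/36
After step 3:
  9107/2160 7073/1800 301/80
  58859/14400 1959/500 52759/14400
  8957/2160 28417/7200 8297/2160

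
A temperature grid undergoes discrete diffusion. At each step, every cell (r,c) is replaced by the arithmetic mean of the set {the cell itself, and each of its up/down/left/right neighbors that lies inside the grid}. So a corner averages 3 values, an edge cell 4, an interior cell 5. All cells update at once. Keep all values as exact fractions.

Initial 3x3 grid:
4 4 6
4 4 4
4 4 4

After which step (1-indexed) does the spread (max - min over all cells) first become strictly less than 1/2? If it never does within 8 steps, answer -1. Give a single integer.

Step 1: max=14/3, min=4, spread=2/3
Step 2: max=41/9, min=4, spread=5/9
Step 3: max=473/108, min=4, spread=41/108
  -> spread < 1/2 first at step 3
Step 4: max=28051/6480, min=731/180, spread=347/1296
Step 5: max=1662137/388800, min=7357/1800, spread=2921/15552
Step 6: max=99140539/23328000, min=889483/216000, spread=24611/186624
Step 7: max=5917442033/1399680000, min=20096741/4860000, spread=207329/2239488
Step 8: max=353953152451/83980800000, min=1075601599/259200000, spread=1746635/26873856

Answer: 3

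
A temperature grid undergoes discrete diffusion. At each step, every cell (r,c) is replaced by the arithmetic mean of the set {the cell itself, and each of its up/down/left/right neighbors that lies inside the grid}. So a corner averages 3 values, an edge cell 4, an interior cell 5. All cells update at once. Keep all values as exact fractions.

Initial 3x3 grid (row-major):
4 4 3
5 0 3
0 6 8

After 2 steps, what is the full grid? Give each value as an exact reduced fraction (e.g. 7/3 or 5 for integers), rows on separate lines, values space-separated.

After step 1:
  13/3 11/4 10/3
  9/4 18/5 7/2
  11/3 7/2 17/3
After step 2:
  28/9 841/240 115/36
  277/80 78/25 161/40
  113/36 493/120 38/9

Answer: 28/9 841/240 115/36
277/80 78/25 161/40
113/36 493/120 38/9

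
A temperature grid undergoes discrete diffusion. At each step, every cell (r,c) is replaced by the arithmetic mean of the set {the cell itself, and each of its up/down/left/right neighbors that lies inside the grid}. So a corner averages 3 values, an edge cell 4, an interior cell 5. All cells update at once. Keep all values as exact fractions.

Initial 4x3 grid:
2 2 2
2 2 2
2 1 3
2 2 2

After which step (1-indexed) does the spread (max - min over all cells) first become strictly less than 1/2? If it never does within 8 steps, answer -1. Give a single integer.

Answer: 2

Derivation:
Step 1: max=7/3, min=7/4, spread=7/12
Step 2: max=103/48, min=11/6, spread=5/16
  -> spread < 1/2 first at step 2
Step 3: max=223/108, min=4511/2400, spread=4001/21600
Step 4: max=439241/216000, min=9193/4800, spread=6389/54000
Step 5: max=34028/16875, min=116119/60000, spread=1753/21600
Step 6: max=77965483/38880000, min=302983307/155520000, spread=71029/1244160
Step 7: max=1941492413/972000000, min=7612152527/3888000000, spread=410179/10368000
Step 8: max=278979613423/139968000000, min=1098788580067/559872000000, spread=45679663/1492992000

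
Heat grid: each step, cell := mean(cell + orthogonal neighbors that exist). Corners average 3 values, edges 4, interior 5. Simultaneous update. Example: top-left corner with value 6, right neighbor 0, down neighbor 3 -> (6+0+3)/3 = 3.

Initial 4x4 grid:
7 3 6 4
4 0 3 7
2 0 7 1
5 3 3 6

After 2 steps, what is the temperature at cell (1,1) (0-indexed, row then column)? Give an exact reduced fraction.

Answer: 13/4

Derivation:
Step 1: cell (1,1) = 2
Step 2: cell (1,1) = 13/4
Full grid after step 2:
  143/36 11/3 137/30 161/36
  19/6 13/4 343/100 289/60
  44/15 127/50 99/25 227/60
  53/18 397/120 409/120 40/9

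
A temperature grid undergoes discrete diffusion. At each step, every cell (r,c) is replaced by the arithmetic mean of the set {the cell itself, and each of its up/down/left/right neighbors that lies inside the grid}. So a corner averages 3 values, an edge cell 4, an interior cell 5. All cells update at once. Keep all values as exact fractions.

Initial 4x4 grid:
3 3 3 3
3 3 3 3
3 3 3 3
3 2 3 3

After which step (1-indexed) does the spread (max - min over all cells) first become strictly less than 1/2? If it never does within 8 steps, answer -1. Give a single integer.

Answer: 1

Derivation:
Step 1: max=3, min=8/3, spread=1/3
  -> spread < 1/2 first at step 1
Step 2: max=3, min=329/120, spread=31/120
Step 3: max=3, min=3029/1080, spread=211/1080
Step 4: max=3, min=307157/108000, spread=16843/108000
Step 5: max=26921/9000, min=2777357/972000, spread=130111/972000
Step 6: max=1612841/540000, min=83837633/29160000, spread=3255781/29160000
Step 7: max=1608893/540000, min=2524046309/874800000, spread=82360351/874800000
Step 8: max=289093559/97200000, min=75980683109/26244000000, spread=2074577821/26244000000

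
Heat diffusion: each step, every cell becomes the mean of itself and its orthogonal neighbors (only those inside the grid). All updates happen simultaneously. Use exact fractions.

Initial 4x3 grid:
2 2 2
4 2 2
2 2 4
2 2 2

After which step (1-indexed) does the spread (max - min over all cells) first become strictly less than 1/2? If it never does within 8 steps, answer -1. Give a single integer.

Answer: 2

Derivation:
Step 1: max=8/3, min=2, spread=2/3
Step 2: max=151/60, min=13/6, spread=7/20
  -> spread < 1/2 first at step 2
Step 3: max=4327/1800, min=407/180, spread=257/1800
Step 4: max=64217/27000, min=1381/600, spread=259/3375
Step 5: max=1912739/810000, min=23548/10125, spread=3211/90000
Step 6: max=14304197/6075000, min=11355881/4860000, spread=437383/24300000
Step 7: max=3427839067/1458000000, min=227677043/97200000, spread=6341711/729000000
Step 8: max=102763425439/43740000000, min=41029905211/17496000000, spread=125774941/29160000000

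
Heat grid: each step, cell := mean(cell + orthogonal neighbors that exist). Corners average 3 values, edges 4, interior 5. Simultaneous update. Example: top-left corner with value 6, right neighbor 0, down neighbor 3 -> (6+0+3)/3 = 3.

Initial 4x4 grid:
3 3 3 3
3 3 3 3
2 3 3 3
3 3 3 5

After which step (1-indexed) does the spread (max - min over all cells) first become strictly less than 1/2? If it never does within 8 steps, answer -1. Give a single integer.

Step 1: max=11/3, min=8/3, spread=1
Step 2: max=32/9, min=329/120, spread=293/360
Step 3: max=365/108, min=10199/3600, spread=5903/10800
Step 4: max=53527/16200, min=310037/108000, spread=140429/324000
  -> spread < 1/2 first at step 4
Step 5: max=1574389/486000, min=9415133/3240000, spread=3242381/9720000
Step 6: max=11653411/3645000, min=18945389/6480000, spread=637843/2332800
Step 7: max=11070491/3499200, min=34274591/11664000, spread=7881137/34992000
Step 8: max=20593377851/6561000000, min=25800545243/8748000000, spread=198875027/1049760000

Answer: 4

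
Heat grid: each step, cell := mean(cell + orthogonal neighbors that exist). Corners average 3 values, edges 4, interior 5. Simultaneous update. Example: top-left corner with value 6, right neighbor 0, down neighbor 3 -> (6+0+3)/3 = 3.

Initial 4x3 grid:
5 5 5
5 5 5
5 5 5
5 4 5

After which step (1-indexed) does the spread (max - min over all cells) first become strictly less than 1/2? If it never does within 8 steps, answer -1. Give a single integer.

Step 1: max=5, min=14/3, spread=1/3
  -> spread < 1/2 first at step 1
Step 2: max=5, min=1133/240, spread=67/240
Step 3: max=5, min=10363/2160, spread=437/2160
Step 4: max=4991/1000, min=4162469/864000, spread=29951/172800
Step 5: max=16796/3375, min=37664179/7776000, spread=206761/1555200
Step 6: max=26834329/5400000, min=15095804429/3110400000, spread=14430763/124416000
Step 7: max=2142347273/432000000, min=908012258311/186624000000, spread=139854109/1492992000
Step 8: max=192548771023/38880000000, min=54564728109749/11197440000000, spread=7114543559/89579520000

Answer: 1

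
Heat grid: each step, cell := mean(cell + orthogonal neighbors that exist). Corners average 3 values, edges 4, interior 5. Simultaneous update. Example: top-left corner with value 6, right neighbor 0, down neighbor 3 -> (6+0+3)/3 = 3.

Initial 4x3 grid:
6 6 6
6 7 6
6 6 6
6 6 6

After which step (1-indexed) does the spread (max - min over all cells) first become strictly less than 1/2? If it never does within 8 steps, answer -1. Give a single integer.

Step 1: max=25/4, min=6, spread=1/4
  -> spread < 1/2 first at step 1
Step 2: max=623/100, min=6, spread=23/100
Step 3: max=29611/4800, min=2413/400, spread=131/960
Step 4: max=265751/43200, min=43591/7200, spread=841/8640
Step 5: max=106222051/17280000, min=8733373/1440000, spread=56863/691200
Step 6: max=954654341/155520000, min=78749543/12960000, spread=386393/6220800
Step 7: max=381641723131/62208000000, min=31524358813/5184000000, spread=26795339/497664000
Step 8: max=22878695714129/3732480000000, min=1893326149667/311040000000, spread=254051069/5971968000

Answer: 1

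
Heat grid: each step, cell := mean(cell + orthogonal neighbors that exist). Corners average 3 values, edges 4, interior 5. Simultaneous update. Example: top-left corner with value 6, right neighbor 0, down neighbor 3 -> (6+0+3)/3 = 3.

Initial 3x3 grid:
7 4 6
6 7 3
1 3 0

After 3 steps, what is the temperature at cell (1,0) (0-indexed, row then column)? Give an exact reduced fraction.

Answer: 22379/4800

Derivation:
Step 1: cell (1,0) = 21/4
Step 2: cell (1,0) = 377/80
Step 3: cell (1,0) = 22379/4800
Full grid after step 3:
  11161/2160 3013/600 2459/540
  22379/4800 3193/750 14353/3600
  2099/540 51787/14400 2357/720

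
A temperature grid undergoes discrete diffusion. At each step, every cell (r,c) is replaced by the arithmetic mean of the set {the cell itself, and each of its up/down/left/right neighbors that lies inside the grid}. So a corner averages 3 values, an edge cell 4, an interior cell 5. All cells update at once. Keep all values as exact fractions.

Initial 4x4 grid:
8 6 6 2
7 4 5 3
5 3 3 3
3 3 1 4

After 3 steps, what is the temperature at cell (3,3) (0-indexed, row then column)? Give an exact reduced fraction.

Step 1: cell (3,3) = 8/3
Step 2: cell (3,3) = 26/9
Step 3: cell (3,3) = 1247/432
Full grid after step 3:
  847/144 4327/800 32887/7200 8737/2160
  267/50 9613/2000 24727/6000 6553/1800
  1951/450 23533/6000 20269/6000 5797/1800
  8011/2160 23641/7200 21793/7200 1247/432

Answer: 1247/432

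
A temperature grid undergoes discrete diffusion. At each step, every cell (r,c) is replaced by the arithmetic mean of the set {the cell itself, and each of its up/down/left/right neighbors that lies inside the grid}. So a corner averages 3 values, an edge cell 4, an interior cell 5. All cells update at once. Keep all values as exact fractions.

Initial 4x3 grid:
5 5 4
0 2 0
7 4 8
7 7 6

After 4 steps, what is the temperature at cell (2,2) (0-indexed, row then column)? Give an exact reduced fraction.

Step 1: cell (2,2) = 9/2
Step 2: cell (2,2) = 103/20
Step 3: cell (2,2) = 5653/1200
Step 4: cell (2,2) = 174931/36000
Full grid after step 4:
  58607/16200 186509/54000 38663/10800
  212099/54000 360649/90000 140191/36000
  43889/9000 47461/10000 174931/36000
  29129/5400 100123/18000 58183/10800

Answer: 174931/36000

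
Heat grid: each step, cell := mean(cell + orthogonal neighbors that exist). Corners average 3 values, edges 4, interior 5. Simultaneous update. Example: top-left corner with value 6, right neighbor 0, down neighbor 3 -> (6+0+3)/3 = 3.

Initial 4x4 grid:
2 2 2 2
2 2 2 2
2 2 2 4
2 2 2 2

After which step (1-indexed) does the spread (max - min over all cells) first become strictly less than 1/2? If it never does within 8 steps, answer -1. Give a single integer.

Answer: 3

Derivation:
Step 1: max=8/3, min=2, spread=2/3
Step 2: max=151/60, min=2, spread=31/60
Step 3: max=1291/540, min=2, spread=211/540
  -> spread < 1/2 first at step 3
Step 4: max=124843/54000, min=2, spread=16843/54000
Step 5: max=1110643/486000, min=9079/4500, spread=130111/486000
Step 6: max=32802367/14580000, min=547159/270000, spread=3255781/14580000
Step 7: max=975153691/437400000, min=551107/270000, spread=82360351/437400000
Step 8: max=28995316891/13122000000, min=99706441/48600000, spread=2074577821/13122000000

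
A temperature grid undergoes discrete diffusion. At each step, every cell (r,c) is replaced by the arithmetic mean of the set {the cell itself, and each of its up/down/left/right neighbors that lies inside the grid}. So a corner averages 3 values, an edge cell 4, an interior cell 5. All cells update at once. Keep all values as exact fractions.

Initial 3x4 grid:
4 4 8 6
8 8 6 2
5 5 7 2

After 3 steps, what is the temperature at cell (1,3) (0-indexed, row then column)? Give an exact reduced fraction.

Answer: 1471/300

Derivation:
Step 1: cell (1,3) = 4
Step 2: cell (1,3) = 24/5
Step 3: cell (1,3) = 1471/300
Full grid after step 3:
  12737/2160 21427/3600 10061/1800 2843/540
  86953/14400 17611/3000 11049/2000 1471/300
  719/120 14093/2400 37519/7200 10297/2160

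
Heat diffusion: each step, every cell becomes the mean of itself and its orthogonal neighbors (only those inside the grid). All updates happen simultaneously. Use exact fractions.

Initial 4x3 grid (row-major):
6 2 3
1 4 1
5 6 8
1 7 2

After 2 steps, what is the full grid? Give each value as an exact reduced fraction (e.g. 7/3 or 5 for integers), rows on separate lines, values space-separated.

After step 1:
  3 15/4 2
  4 14/5 4
  13/4 6 17/4
  13/3 4 17/3
After step 2:
  43/12 231/80 13/4
  261/80 411/100 261/80
  211/48 203/50 239/48
  139/36 5 167/36

Answer: 43/12 231/80 13/4
261/80 411/100 261/80
211/48 203/50 239/48
139/36 5 167/36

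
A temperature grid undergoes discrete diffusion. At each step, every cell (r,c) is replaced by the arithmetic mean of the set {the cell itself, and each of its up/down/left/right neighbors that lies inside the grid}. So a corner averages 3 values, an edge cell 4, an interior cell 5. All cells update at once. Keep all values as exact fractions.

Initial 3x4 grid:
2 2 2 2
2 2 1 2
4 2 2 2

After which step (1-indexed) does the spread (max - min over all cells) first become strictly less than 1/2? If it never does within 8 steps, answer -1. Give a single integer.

Step 1: max=8/3, min=7/4, spread=11/12
Step 2: max=23/9, min=177/100, spread=707/900
Step 3: max=5023/2160, min=8789/4800, spread=21359/43200
  -> spread < 1/2 first at step 3
Step 4: max=73583/32400, min=79849/43200, spread=10957/25920
Step 5: max=8537309/3888000, min=4882781/2592000, spread=97051/311040
Step 6: max=504749281/233280000, min=295115179/155520000, spread=4966121/18662400
Step 7: max=29820599579/13996800000, min=17931099761/9331200000, spread=46783199/223948800
Step 8: max=1772439854761/839808000000, min=1084596989299/559872000000, spread=2328709933/13436928000

Answer: 3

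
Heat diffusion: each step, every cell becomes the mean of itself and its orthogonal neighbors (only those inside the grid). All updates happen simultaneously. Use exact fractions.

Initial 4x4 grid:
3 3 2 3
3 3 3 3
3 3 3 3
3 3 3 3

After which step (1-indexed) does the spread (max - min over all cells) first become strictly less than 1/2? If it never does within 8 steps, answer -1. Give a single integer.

Step 1: max=3, min=8/3, spread=1/3
  -> spread < 1/2 first at step 1
Step 2: max=3, min=329/120, spread=31/120
Step 3: max=3, min=3029/1080, spread=211/1080
Step 4: max=3, min=307157/108000, spread=16843/108000
Step 5: max=26921/9000, min=2777357/972000, spread=130111/972000
Step 6: max=1612841/540000, min=83837633/29160000, spread=3255781/29160000
Step 7: max=1608893/540000, min=2524046309/874800000, spread=82360351/874800000
Step 8: max=289093559/97200000, min=75980683109/26244000000, spread=2074577821/26244000000

Answer: 1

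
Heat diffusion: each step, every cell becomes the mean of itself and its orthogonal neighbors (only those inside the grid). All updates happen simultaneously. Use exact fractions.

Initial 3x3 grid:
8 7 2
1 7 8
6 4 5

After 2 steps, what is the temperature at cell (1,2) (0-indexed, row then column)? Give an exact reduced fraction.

Step 1: cell (1,2) = 11/2
Step 2: cell (1,2) = 667/120
Full grid after step 2:
  101/18 28/5 103/18
  199/40 279/50 667/120
  44/9 607/120 50/9

Answer: 667/120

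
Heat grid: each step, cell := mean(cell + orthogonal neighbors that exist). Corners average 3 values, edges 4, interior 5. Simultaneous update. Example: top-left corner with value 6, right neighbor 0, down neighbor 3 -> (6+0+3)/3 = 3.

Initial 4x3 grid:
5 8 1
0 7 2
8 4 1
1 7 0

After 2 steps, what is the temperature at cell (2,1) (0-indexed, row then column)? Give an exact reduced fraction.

Step 1: cell (2,1) = 27/5
Step 2: cell (2,1) = 88/25
Full grid after step 2:
  175/36 349/80 35/9
  1007/240 113/25 371/120
  1139/240 88/25 377/120
  139/36 41/10 89/36

Answer: 88/25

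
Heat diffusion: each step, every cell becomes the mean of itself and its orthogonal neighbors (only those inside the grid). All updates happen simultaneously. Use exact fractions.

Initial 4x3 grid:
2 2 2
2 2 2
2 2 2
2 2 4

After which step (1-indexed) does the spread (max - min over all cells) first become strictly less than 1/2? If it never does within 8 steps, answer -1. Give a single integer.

Step 1: max=8/3, min=2, spread=2/3
Step 2: max=23/9, min=2, spread=5/9
Step 3: max=257/108, min=2, spread=41/108
  -> spread < 1/2 first at step 3
Step 4: max=30137/12960, min=2, spread=4217/12960
Step 5: max=1764349/777600, min=7279/3600, spread=38417/155520
Step 6: max=104512211/46656000, min=146597/72000, spread=1903471/9331200
Step 7: max=6199709089/2799360000, min=4435759/2160000, spread=18038617/111974400
Step 8: max=369191382851/167961600000, min=401726759/194400000, spread=883978523/6718464000

Answer: 3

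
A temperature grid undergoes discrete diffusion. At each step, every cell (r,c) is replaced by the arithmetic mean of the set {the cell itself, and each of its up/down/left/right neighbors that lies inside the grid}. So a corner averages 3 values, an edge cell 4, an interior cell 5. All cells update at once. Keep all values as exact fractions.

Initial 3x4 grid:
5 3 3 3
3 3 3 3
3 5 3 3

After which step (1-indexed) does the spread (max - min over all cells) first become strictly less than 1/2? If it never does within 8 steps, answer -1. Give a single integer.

Step 1: max=11/3, min=3, spread=2/3
Step 2: max=427/120, min=3, spread=67/120
Step 3: max=3827/1080, min=73/24, spread=271/540
Step 4: max=226399/64800, min=3721/1200, spread=5093/12960
  -> spread < 1/2 first at step 4
Step 5: max=13475501/3888000, min=338611/108000, spread=257101/777600
Step 6: max=801493999/233280000, min=10267967/3240000, spread=497603/1866240
Step 7: max=47784437141/13996800000, min=103446113/32400000, spread=123828653/559872000
Step 8: max=2850565884319/839808000000, min=9370295413/2916000000, spread=1215366443/6718464000

Answer: 4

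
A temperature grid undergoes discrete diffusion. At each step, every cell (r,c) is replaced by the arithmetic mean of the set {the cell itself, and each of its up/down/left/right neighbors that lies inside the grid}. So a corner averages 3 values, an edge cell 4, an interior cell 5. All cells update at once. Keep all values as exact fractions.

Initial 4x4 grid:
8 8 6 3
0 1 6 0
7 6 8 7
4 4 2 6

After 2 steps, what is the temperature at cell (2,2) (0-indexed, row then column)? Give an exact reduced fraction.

Step 1: cell (2,2) = 29/5
Step 2: cell (2,2) = 509/100
Full grid after step 2:
  181/36 631/120 187/40 17/4
  1067/240 467/100 479/100 329/80
  369/80 469/100 509/100 401/80
  53/12 24/5 99/20 61/12

Answer: 509/100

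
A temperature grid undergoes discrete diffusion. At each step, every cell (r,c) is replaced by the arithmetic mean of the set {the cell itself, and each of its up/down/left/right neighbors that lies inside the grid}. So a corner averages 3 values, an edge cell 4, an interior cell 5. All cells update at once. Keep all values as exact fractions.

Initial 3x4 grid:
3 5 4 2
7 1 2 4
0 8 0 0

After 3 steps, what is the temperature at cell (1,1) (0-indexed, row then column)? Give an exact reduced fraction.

Answer: 1787/500

Derivation:
Step 1: cell (1,1) = 23/5
Step 2: cell (1,1) = 301/100
Step 3: cell (1,1) = 1787/500
Full grid after step 3:
  2887/720 1371/400 2881/900 2911/1080
  5739/1600 1787/500 15859/6000 8939/3600
  1351/360 7201/2400 18923/7200 4487/2160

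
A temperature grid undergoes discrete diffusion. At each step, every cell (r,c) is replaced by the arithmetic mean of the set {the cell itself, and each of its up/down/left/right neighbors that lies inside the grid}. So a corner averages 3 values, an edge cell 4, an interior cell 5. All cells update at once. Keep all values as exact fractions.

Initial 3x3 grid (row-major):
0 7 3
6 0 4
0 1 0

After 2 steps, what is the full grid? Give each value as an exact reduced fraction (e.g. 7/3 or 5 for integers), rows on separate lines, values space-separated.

After step 1:
  13/3 5/2 14/3
  3/2 18/5 7/4
  7/3 1/4 5/3
After step 2:
  25/9 151/40 107/36
  353/120 48/25 701/240
  49/36 157/80 11/9

Answer: 25/9 151/40 107/36
353/120 48/25 701/240
49/36 157/80 11/9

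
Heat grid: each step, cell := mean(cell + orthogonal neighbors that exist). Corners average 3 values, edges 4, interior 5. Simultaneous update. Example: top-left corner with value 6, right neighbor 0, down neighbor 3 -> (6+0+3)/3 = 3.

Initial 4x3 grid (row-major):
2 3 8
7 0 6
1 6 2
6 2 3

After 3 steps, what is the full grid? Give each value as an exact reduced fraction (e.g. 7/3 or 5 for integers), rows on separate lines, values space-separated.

After step 1:
  4 13/4 17/3
  5/2 22/5 4
  5 11/5 17/4
  3 17/4 7/3
After step 2:
  13/4 1039/240 155/36
  159/40 327/100 1099/240
  127/40 201/50 767/240
  49/12 707/240 65/18
After step 3:
  2773/720 54557/14400 4757/1080
  1367/400 1513/375 27631/7200
  286/75 2491/750 27731/7200
  2449/720 52777/14400 3511/1080

Answer: 2773/720 54557/14400 4757/1080
1367/400 1513/375 27631/7200
286/75 2491/750 27731/7200
2449/720 52777/14400 3511/1080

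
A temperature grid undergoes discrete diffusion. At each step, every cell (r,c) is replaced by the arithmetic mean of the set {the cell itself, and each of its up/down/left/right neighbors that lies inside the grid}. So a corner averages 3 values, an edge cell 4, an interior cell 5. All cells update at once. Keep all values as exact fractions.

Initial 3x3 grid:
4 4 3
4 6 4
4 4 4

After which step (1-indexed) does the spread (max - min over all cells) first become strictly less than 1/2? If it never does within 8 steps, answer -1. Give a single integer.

Step 1: max=9/2, min=11/3, spread=5/6
Step 2: max=219/50, min=73/18, spread=73/225
  -> spread < 1/2 first at step 2
Step 3: max=10313/2400, min=4397/1080, spread=4877/21600
Step 4: max=46279/10800, min=268999/64800, spread=347/2592
Step 5: max=2755163/648000, min=16165853/3888000, spread=2921/31104
Step 6: max=165129811/38880000, min=975396991/233280000, spread=24611/373248
Step 7: max=9876837167/2332800000, min=58613119877/13996800000, spread=207329/4478976
Step 8: max=591908631199/139968000000, min=3524160615319/839808000000, spread=1746635/53747712

Answer: 2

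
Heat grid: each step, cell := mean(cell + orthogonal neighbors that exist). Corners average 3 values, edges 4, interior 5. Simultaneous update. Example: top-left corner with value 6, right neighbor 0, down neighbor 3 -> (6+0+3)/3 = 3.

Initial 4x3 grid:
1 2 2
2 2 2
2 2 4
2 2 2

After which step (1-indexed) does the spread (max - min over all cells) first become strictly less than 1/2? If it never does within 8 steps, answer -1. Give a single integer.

Step 1: max=8/3, min=5/3, spread=1
Step 2: max=151/60, min=31/18, spread=143/180
Step 3: max=1291/540, min=391/216, spread=209/360
Step 4: max=37441/16200, min=244883/129600, spread=3643/8640
  -> spread < 1/2 first at step 4
Step 5: max=2214149/972000, min=15036607/7776000, spread=178439/518400
Step 6: max=130551451/58320000, min=921737633/466560000, spread=1635653/6220800
Step 7: max=3872866567/1749600000, min=56056059547/27993600000, spread=78797407/373248000
Step 8: max=28752830791/13122000000, min=3402116045873/1679616000000, spread=741990121/4478976000

Answer: 4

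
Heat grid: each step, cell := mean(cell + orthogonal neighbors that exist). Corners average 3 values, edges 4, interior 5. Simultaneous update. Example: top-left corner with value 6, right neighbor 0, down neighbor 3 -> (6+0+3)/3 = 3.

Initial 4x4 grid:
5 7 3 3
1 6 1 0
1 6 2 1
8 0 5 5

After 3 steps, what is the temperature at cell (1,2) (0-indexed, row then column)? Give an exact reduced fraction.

Answer: 1437/500

Derivation:
Step 1: cell (1,2) = 12/5
Step 2: cell (1,2) = 287/100
Step 3: cell (1,2) = 1437/500
Full grid after step 3:
  1129/270 27911/7200 7637/2400 149/60
  27281/7200 1391/375 1437/500 5707/2400
  2993/800 421/125 4627/1500 17929/7200
  32/9 8849/2400 22699/7200 323/108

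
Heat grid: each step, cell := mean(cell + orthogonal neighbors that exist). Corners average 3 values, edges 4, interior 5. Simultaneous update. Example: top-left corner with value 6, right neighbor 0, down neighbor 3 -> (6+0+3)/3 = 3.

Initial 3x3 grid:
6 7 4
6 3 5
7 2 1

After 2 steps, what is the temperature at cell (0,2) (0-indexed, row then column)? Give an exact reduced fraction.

Answer: 163/36

Derivation:
Step 1: cell (0,2) = 16/3
Step 2: cell (0,2) = 163/36
Full grid after step 2:
  101/18 319/60 163/36
  643/120 108/25 317/80
  55/12 931/240 55/18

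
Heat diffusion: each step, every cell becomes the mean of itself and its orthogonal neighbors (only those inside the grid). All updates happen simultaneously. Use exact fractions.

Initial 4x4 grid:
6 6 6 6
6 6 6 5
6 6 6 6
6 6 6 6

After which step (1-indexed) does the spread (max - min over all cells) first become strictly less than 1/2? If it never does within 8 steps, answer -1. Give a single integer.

Step 1: max=6, min=17/3, spread=1/3
  -> spread < 1/2 first at step 1
Step 2: max=6, min=689/120, spread=31/120
Step 3: max=6, min=6269/1080, spread=211/1080
Step 4: max=6, min=631157/108000, spread=16843/108000
Step 5: max=53921/9000, min=5693357/972000, spread=130111/972000
Step 6: max=3232841/540000, min=171317633/29160000, spread=3255781/29160000
Step 7: max=3228893/540000, min=5148446309/874800000, spread=82360351/874800000
Step 8: max=580693559/97200000, min=154712683109/26244000000, spread=2074577821/26244000000

Answer: 1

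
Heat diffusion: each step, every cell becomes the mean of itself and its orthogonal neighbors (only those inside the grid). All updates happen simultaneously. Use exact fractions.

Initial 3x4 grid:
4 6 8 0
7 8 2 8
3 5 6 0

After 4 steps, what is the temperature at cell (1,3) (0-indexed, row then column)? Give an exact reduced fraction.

Answer: 132097/28800

Derivation:
Step 1: cell (1,3) = 5/2
Step 2: cell (1,3) = 189/40
Step 3: cell (1,3) = 1979/480
Step 4: cell (1,3) = 132097/28800
Full grid after step 4:
  73133/12960 115051/21600 109949/21600 59137/12960
  467209/86400 9679/1800 2837/600 132097/28800
  11593/2160 72209/14400 206723/43200 13943/3240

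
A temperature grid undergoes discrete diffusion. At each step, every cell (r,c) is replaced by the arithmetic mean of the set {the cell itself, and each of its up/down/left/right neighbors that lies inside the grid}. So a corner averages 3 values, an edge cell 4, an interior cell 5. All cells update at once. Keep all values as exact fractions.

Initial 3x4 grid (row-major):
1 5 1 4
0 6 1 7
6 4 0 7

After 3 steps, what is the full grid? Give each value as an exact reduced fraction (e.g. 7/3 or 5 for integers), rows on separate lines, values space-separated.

After step 1:
  2 13/4 11/4 4
  13/4 16/5 3 19/4
  10/3 4 3 14/3
After step 2:
  17/6 14/5 13/4 23/6
  707/240 167/50 167/50 197/48
  127/36 203/60 11/3 149/36
After step 3:
  2059/720 3667/1200 3967/1200 179/48
  45529/14400 18971/6000 21241/6000 55499/14400
  7097/2160 6263/1800 3269/900 1715/432

Answer: 2059/720 3667/1200 3967/1200 179/48
45529/14400 18971/6000 21241/6000 55499/14400
7097/2160 6263/1800 3269/900 1715/432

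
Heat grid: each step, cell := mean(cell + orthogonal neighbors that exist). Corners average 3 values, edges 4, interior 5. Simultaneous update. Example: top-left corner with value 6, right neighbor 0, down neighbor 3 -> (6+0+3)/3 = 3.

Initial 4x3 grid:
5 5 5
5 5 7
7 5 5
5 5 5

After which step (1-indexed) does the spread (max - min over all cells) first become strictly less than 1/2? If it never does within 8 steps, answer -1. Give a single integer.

Answer: 2

Derivation:
Step 1: max=17/3, min=5, spread=2/3
Step 2: max=331/60, min=31/6, spread=7/20
  -> spread < 1/2 first at step 2
Step 3: max=9727/1800, min=947/180, spread=257/1800
Step 4: max=145217/27000, min=3181/600, spread=259/3375
Step 5: max=4342739/810000, min=53923/10125, spread=3211/90000
Step 6: max=32529197/6075000, min=25935881/4860000, spread=437383/24300000
Step 7: max=7801839067/1458000000, min=519277043/97200000, spread=6341711/729000000
Step 8: max=233983425439/43740000000, min=93517905211/17496000000, spread=125774941/29160000000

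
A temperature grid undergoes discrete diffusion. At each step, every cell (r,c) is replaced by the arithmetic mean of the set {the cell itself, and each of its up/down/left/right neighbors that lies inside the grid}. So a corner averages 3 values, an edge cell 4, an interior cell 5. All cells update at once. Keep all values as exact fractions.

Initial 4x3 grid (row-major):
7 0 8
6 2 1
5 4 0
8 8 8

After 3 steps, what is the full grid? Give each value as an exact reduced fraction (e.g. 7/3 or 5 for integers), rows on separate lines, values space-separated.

Answer: 2249/540 54313/14400 2347/720
32429/7200 1427/375 4109/1200
12523/2400 27737/6000 7361/1800
4261/720 19837/3600 2657/540

Derivation:
After step 1:
  13/3 17/4 3
  5 13/5 11/4
  23/4 19/5 13/4
  7 7 16/3
After step 2:
  163/36 851/240 10/3
  1061/240 92/25 29/10
  431/80 112/25 227/60
  79/12 347/60 187/36
After step 3:
  2249/540 54313/14400 2347/720
  32429/7200 1427/375 4109/1200
  12523/2400 27737/6000 7361/1800
  4261/720 19837/3600 2657/540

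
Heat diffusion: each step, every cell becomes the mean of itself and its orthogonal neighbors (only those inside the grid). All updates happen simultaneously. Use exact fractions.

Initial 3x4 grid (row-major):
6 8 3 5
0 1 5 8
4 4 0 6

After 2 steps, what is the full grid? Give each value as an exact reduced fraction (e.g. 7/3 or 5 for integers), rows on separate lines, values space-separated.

After step 1:
  14/3 9/2 21/4 16/3
  11/4 18/5 17/5 6
  8/3 9/4 15/4 14/3
After step 2:
  143/36 1081/240 1109/240 199/36
  821/240 33/10 22/5 97/20
  23/9 46/15 211/60 173/36

Answer: 143/36 1081/240 1109/240 199/36
821/240 33/10 22/5 97/20
23/9 46/15 211/60 173/36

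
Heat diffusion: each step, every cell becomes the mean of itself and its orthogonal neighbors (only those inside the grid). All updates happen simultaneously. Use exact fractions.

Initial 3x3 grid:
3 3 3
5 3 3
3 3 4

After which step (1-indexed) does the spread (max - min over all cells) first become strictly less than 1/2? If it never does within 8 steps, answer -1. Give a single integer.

Step 1: max=11/3, min=3, spread=2/3
Step 2: max=427/120, min=37/12, spread=19/40
  -> spread < 1/2 first at step 2
Step 3: max=7519/2160, min=2303/720, spread=61/216
Step 4: max=443513/129600, min=139321/43200, spread=511/2592
Step 5: max=26476111/7776000, min=8466287/2592000, spread=4309/31104
Step 6: max=1577031017/466560000, min=510554089/155520000, spread=36295/373248
Step 7: max=94284058399/27993600000, min=30790992383/9331200000, spread=305773/4478976
Step 8: max=5638357692953/1679616000000, min=1852619741401/559872000000, spread=2575951/53747712

Answer: 2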